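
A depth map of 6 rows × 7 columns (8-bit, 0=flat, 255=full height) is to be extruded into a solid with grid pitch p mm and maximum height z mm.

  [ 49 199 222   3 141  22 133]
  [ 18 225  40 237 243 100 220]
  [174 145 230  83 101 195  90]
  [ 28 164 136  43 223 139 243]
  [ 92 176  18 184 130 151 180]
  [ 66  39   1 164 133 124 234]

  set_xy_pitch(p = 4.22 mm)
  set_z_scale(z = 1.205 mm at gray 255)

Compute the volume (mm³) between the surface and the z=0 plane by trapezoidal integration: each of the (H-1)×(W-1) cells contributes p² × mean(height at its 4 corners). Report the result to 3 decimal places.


height_mm = gray/255 × 1.205; cell vol = 4.22² × mean(4 corners)
unit = 4.22² × 1.205 / (4×255) = 0.0210384 mm³ per gray-sum
row 0: Σ corner-gray over 6 cells = 3284  → 69.0900
row 1: Σ corner-gray over 6 cells = 3700  → 77.8419
row 2: Σ corner-gray over 6 cells = 3453  → 72.6454
row 3: Σ corner-gray over 6 cells = 3271  → 68.8165
row 4: Σ corner-gray over 6 cells = 2812  → 59.1599
Σ rows: total corner-gray = 16520  → 347.5536 mm³

347.554


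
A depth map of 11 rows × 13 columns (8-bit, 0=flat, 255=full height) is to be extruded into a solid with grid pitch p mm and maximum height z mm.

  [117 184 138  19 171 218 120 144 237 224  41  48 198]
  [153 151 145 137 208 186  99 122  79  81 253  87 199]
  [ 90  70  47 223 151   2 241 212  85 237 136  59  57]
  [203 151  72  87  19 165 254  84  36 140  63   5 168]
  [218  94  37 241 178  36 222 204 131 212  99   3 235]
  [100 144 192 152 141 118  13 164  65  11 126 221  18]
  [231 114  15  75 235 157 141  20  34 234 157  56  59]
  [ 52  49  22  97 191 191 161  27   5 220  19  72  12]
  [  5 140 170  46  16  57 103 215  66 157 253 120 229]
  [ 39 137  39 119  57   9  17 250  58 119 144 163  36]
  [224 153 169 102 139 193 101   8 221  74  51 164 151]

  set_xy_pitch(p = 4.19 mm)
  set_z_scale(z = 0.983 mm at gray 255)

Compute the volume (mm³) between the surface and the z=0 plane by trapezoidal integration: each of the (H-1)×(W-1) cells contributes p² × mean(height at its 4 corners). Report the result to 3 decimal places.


height_mm = gray/255 × 0.983; cell vol = 4.19² × mean(4 corners)
unit = 4.19² × 0.983 / (4×255) = 0.0169193 mm³ per gray-sum
row 0: Σ corner-gray over 12 cells = 6851  → 115.9139
row 1: Σ corner-gray over 12 cells = 6521  → 110.3305
row 2: Σ corner-gray over 12 cells = 5596  → 94.6802
row 3: Σ corner-gray over 12 cells = 5890  → 99.6544
row 4: Σ corner-gray over 12 cells = 6179  → 104.5441
row 5: Σ corner-gray over 12 cells = 5578  → 94.3756
row 6: Σ corner-gray over 12 cells = 4938  → 83.5473
row 7: Σ corner-gray over 12 cells = 5092  → 86.1529
row 8: Σ corner-gray over 12 cells = 5219  → 88.3016
row 9: Σ corner-gray over 12 cells = 5424  → 91.7701
Σ rows: total corner-gray = 57288  → 969.2706 mm³

969.271


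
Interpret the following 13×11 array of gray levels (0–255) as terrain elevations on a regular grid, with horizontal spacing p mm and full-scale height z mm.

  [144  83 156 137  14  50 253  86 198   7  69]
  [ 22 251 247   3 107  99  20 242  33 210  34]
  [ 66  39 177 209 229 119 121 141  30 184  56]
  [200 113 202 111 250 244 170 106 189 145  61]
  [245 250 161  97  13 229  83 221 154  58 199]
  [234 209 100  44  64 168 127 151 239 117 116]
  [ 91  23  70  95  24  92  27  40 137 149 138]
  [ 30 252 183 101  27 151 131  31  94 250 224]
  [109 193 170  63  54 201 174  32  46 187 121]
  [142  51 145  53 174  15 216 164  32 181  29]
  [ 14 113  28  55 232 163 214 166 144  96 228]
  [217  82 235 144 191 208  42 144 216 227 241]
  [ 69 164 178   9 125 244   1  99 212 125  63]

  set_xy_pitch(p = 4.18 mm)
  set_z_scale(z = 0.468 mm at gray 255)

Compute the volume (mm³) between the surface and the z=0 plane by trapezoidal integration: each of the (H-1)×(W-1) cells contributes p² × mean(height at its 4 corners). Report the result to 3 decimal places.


height_mm = gray/255 × 0.468; cell vol = 4.18² × mean(4 corners)
unit = 4.18² × 0.468 / (4×255) = 0.00801675 mm³ per gray-sum
row 0: Σ corner-gray over 10 cells = 4661  → 37.3661
row 1: Σ corner-gray over 10 cells = 5100  → 40.8854
row 2: Σ corner-gray over 10 cells = 5941  → 47.6275
row 3: Σ corner-gray over 10 cells = 6297  → 50.4815
row 4: Σ corner-gray over 10 cells = 5764  → 46.2085
row 5: Σ corner-gray over 10 cells = 4331  → 34.7205
row 6: Σ corner-gray over 10 cells = 4237  → 33.9670
row 7: Σ corner-gray over 10 cells = 5164  → 41.3985
row 8: Σ corner-gray over 10 cells = 4703  → 37.7028
row 9: Σ corner-gray over 10 cells = 4897  → 39.2580
row 10: Σ corner-gray over 10 cells = 6100  → 48.9022
row 11: Σ corner-gray over 10 cells = 5882  → 47.1545
Σ rows: total corner-gray = 63077  → 505.6724 mm³

505.672


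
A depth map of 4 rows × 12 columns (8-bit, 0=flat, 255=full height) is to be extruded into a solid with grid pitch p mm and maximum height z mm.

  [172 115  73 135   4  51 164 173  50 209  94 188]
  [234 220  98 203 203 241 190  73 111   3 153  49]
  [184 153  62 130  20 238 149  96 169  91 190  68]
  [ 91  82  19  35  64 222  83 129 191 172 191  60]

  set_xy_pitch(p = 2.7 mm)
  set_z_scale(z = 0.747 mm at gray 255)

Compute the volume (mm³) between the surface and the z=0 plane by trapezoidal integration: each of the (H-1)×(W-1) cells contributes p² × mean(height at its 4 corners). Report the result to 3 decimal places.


92.175

height_mm = gray/255 × 0.747; cell vol = 2.7² × mean(4 corners)
unit = 2.7² × 0.747 / (4×255) = 0.00533885 mm³ per gray-sum
row 0: Σ corner-gray over 11 cells = 5769  → 30.7998
row 1: Σ corner-gray over 11 cells = 6121  → 32.6791
row 2: Σ corner-gray over 11 cells = 5375  → 28.6963
Σ rows: total corner-gray = 17265  → 92.1753 mm³


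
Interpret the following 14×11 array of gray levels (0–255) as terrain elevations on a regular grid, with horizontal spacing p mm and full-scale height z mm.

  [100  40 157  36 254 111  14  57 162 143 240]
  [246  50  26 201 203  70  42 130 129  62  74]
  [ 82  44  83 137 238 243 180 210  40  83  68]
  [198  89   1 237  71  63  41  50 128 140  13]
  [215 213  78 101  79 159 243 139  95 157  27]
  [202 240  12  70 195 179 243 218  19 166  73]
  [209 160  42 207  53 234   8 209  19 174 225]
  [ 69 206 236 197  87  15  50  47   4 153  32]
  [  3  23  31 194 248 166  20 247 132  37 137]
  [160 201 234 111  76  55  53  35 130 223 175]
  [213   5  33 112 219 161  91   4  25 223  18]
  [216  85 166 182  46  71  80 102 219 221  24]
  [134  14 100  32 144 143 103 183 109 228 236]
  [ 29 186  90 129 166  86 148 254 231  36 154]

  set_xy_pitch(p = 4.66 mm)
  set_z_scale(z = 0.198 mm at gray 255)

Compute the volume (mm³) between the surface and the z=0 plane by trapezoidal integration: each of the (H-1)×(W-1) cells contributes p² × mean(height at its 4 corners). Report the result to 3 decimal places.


266.754

height_mm = gray/255 × 0.198; cell vol = 4.66² × mean(4 corners)
unit = 4.66² × 0.198 / (4×255) = 0.00421538 mm³ per gray-sum
row 0: Σ corner-gray over 10 cells = 4434  → 18.6910
row 1: Σ corner-gray over 10 cells = 4812  → 20.2844
row 2: Σ corner-gray over 10 cells = 4517  → 19.0409
row 3: Σ corner-gray over 10 cells = 4621  → 19.4793
row 4: Σ corner-gray over 10 cells = 5729  → 24.1499
row 5: Σ corner-gray over 10 cells = 5605  → 23.6272
row 6: Σ corner-gray over 10 cells = 4737  → 19.9683
row 7: Σ corner-gray over 10 cells = 4427  → 18.6615
row 8: Σ corner-gray over 10 cells = 4907  → 20.6849
row 9: Σ corner-gray over 10 cells = 4548  → 19.1716
row 10: Σ corner-gray over 10 cells = 4561  → 19.2264
row 11: Σ corner-gray over 10 cells = 5066  → 21.3551
row 12: Σ corner-gray over 10 cells = 5317  → 22.4132
Σ rows: total corner-gray = 63281  → 266.7535 mm³


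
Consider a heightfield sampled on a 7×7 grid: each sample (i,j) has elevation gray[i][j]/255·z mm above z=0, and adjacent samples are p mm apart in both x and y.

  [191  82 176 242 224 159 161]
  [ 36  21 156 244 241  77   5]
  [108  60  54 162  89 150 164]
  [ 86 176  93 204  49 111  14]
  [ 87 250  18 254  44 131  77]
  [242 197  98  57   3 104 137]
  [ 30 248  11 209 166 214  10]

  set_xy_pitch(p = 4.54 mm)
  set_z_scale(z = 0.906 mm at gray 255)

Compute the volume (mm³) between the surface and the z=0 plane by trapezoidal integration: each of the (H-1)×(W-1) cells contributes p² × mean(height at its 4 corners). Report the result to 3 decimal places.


328.408

height_mm = gray/255 × 0.906; cell vol = 4.54² × mean(4 corners)
unit = 4.54² × 0.906 / (4×255) = 0.018308 mm³ per gray-sum
row 0: Σ corner-gray over 6 cells = 3637  → 66.5860
row 1: Σ corner-gray over 6 cells = 2821  → 51.6467
row 2: Σ corner-gray over 6 cells = 2668  → 48.8456
row 3: Σ corner-gray over 6 cells = 2924  → 53.5324
row 4: Σ corner-gray over 6 cells = 2855  → 52.2692
row 5: Σ corner-gray over 6 cells = 3033  → 55.5280
Σ rows: total corner-gray = 17938  → 328.4080 mm³


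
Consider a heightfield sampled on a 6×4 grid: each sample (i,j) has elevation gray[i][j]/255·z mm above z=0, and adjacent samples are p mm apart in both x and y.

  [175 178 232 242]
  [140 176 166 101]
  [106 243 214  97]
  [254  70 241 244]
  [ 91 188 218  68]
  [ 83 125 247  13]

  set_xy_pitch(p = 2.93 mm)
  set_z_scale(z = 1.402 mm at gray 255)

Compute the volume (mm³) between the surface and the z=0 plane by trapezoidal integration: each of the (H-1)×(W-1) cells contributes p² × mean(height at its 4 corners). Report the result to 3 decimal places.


height_mm = gray/255 × 1.402; cell vol = 2.93² × mean(4 corners)
unit = 2.93² × 1.402 / (4×255) = 0.0118 mm³ per gray-sum
row 0: Σ corner-gray over 3 cells = 2162  → 25.5117
row 1: Σ corner-gray over 3 cells = 2042  → 24.0957
row 2: Σ corner-gray over 3 cells = 2237  → 26.3967
row 3: Σ corner-gray over 3 cells = 2091  → 24.6739
row 4: Σ corner-gray over 3 cells = 1811  → 21.3699
Σ rows: total corner-gray = 10343  → 122.0477 mm³

122.048


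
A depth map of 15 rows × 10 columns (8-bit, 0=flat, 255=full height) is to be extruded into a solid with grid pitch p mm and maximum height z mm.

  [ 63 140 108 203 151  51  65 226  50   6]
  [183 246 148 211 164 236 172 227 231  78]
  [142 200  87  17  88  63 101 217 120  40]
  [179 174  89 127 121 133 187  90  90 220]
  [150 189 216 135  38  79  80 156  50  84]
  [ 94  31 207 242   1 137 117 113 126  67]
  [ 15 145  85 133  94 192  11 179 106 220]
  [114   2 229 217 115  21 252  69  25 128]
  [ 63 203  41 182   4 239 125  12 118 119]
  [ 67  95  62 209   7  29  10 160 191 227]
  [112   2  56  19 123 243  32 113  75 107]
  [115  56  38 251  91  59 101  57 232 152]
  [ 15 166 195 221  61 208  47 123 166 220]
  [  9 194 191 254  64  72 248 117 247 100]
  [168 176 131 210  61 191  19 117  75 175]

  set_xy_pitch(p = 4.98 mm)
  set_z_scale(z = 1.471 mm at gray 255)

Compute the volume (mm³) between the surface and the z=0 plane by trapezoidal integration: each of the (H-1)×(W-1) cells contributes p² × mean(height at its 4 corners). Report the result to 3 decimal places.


2251.832

height_mm = gray/255 × 1.471; cell vol = 4.98² × mean(4 corners)
unit = 4.98² × 1.471 / (4×255) = 0.0357661 mm³ per gray-sum
row 0: Σ corner-gray over 9 cells = 5588  → 199.8608
row 1: Σ corner-gray over 9 cells = 5499  → 196.6776
row 2: Σ corner-gray over 9 cells = 4389  → 156.9773
row 3: Σ corner-gray over 9 cells = 4541  → 162.4137
row 4: Σ corner-gray over 9 cells = 4229  → 151.2547
row 5: Σ corner-gray over 9 cells = 4234  → 151.4335
row 6: Σ corner-gray over 9 cells = 4227  → 151.1832
row 7: Σ corner-gray over 9 cells = 4132  → 147.7854
row 8: Σ corner-gray over 9 cells = 3850  → 137.6994
row 9: Σ corner-gray over 9 cells = 3365  → 120.3528
row 10: Σ corner-gray over 9 cells = 3582  → 128.1141
row 11: Σ corner-gray over 9 cells = 4646  → 166.1691
row 12: Σ corner-gray over 9 cells = 5492  → 196.4272
row 13: Σ corner-gray over 9 cells = 5186  → 185.4828
Σ rows: total corner-gray = 62960  → 2251.8316 mm³


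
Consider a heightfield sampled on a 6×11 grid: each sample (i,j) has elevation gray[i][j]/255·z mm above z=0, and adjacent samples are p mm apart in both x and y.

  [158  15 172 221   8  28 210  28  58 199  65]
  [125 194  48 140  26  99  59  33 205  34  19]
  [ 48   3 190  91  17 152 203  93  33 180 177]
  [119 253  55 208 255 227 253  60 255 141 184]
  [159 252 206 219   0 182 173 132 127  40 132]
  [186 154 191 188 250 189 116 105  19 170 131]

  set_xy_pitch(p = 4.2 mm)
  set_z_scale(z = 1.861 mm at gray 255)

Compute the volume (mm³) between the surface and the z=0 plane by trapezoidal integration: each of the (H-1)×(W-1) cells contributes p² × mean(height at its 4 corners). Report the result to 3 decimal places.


851.598

height_mm = gray/255 × 1.861; cell vol = 4.2² × mean(4 corners)
unit = 4.2² × 1.861 / (4×255) = 0.0321844 mm³ per gray-sum
row 0: Σ corner-gray over 10 cells = 3921  → 126.1948
row 1: Σ corner-gray over 10 cells = 3969  → 127.7397
row 2: Σ corner-gray over 10 cells = 5866  → 188.7934
row 3: Σ corner-gray over 10 cells = 6670  → 214.6696
row 4: Σ corner-gray over 10 cells = 6034  → 194.2004
Σ rows: total corner-gray = 26460  → 851.5980 mm³


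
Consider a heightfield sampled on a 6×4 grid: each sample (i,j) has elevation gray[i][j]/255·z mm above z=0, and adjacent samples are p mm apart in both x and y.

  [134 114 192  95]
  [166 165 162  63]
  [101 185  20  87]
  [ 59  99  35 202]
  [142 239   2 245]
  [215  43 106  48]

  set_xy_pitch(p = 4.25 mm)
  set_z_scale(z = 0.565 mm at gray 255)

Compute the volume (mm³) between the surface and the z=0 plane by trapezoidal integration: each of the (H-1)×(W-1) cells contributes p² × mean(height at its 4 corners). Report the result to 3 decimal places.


height_mm = gray/255 × 0.565; cell vol = 4.25² × mean(4 corners)
unit = 4.25² × 0.565 / (4×255) = 0.0100052 mm³ per gray-sum
row 0: Σ corner-gray over 3 cells = 1724  → 17.2490
row 1: Σ corner-gray over 3 cells = 1481  → 14.8177
row 2: Σ corner-gray over 3 cells = 1127  → 11.2759
row 3: Σ corner-gray over 3 cells = 1398  → 13.9873
row 4: Σ corner-gray over 3 cells = 1430  → 14.3074
Σ rows: total corner-gray = 7160  → 71.6373 mm³

71.637


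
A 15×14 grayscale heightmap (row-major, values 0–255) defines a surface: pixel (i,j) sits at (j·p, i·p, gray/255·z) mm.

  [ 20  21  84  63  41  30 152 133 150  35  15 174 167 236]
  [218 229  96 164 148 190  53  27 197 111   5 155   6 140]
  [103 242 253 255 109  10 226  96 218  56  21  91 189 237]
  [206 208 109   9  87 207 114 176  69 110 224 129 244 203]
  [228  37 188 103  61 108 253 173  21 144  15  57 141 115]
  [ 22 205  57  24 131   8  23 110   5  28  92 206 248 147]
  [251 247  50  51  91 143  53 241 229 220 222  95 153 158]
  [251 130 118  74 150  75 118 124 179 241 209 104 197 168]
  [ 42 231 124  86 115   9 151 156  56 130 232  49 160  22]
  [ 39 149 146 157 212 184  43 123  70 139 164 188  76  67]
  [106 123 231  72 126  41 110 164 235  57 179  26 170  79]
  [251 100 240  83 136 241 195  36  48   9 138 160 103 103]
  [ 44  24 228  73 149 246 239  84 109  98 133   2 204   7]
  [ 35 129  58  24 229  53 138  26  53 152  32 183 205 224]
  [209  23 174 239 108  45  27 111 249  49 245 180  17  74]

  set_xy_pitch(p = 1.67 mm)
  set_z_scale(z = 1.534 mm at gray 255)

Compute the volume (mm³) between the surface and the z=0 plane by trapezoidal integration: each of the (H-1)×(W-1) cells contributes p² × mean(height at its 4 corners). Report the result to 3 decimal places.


height_mm = gray/255 × 1.534; cell vol = 1.67² × mean(4 corners)
unit = 1.67² × 1.534 / (4×255) = 0.00419429 mm³ per gray-sum
row 0: Σ corner-gray over 13 cells = 5506  → 23.0937
row 1: Σ corner-gray over 13 cells = 6992  → 29.3265
row 2: Σ corner-gray over 13 cells = 7653  → 32.0989
row 3: Σ corner-gray over 13 cells = 6726  → 28.2108
row 4: Σ corner-gray over 13 cells = 5388  → 22.5988
row 5: Σ corner-gray over 13 cells = 6442  → 27.0196
row 6: Σ corner-gray over 13 cells = 7856  → 32.9503
row 7: Σ corner-gray over 13 cells = 6919  → 29.0203
row 8: Σ corner-gray over 13 cells = 6470  → 27.1370
row 9: Σ corner-gray over 13 cells = 6661  → 27.9381
row 10: Σ corner-gray over 13 cells = 6585  → 27.6194
row 11: Σ corner-gray over 13 cells = 6561  → 27.5187
row 12: Σ corner-gray over 13 cells = 6052  → 25.3838
row 13: Σ corner-gray over 13 cells = 6040  → 25.3335
Σ rows: total corner-gray = 91851  → 385.2494 mm³

385.249


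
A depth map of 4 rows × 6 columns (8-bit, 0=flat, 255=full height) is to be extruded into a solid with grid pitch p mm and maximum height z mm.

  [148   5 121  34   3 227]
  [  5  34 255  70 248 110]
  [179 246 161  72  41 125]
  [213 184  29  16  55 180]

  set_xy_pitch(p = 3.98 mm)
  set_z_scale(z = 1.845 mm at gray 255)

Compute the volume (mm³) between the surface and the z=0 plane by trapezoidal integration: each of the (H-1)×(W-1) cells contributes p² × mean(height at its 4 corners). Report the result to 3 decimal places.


height_mm = gray/255 × 1.845; cell vol = 3.98² × mean(4 corners)
unit = 3.98² × 1.845 / (4×255) = 0.0286525 mm³ per gray-sum
row 0: Σ corner-gray over 5 cells = 2030  → 58.1646
row 1: Σ corner-gray over 5 cells = 2673  → 76.5881
row 2: Σ corner-gray over 5 cells = 2305  → 66.0440
Σ rows: total corner-gray = 7008  → 200.7966 mm³

200.797


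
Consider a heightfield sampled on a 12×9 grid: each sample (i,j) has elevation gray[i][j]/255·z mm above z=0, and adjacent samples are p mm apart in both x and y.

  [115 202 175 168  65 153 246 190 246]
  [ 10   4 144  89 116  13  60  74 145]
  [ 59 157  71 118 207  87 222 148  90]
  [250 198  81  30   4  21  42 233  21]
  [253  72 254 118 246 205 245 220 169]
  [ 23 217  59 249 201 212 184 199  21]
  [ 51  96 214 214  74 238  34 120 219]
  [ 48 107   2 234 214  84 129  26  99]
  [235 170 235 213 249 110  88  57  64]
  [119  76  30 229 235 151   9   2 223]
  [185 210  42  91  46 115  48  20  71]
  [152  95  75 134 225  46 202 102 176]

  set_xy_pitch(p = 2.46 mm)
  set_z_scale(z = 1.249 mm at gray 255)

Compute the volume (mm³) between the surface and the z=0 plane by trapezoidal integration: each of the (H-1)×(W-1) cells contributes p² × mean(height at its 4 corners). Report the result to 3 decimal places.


height_mm = gray/255 × 1.249; cell vol = 2.46² × mean(4 corners)
unit = 2.46² × 1.249 / (4×255) = 0.00741024 mm³ per gray-sum
row 0: Σ corner-gray over 8 cells = 3914  → 29.0037
row 1: Σ corner-gray over 8 cells = 3324  → 24.6316
row 2: Σ corner-gray over 8 cells = 3658  → 27.1067
row 3: Σ corner-gray over 8 cells = 4631  → 34.3168
row 4: Σ corner-gray over 8 cells = 5828  → 43.1869
row 5: Σ corner-gray over 8 cells = 4936  → 36.5770
row 6: Σ corner-gray over 8 cells = 3989  → 29.5595
row 7: Σ corner-gray over 8 cells = 4282  → 31.7307
row 8: Σ corner-gray over 8 cells = 4349  → 32.2271
row 9: Σ corner-gray over 8 cells = 3206  → 23.7572
row 10: Σ corner-gray over 8 cells = 3486  → 25.8321
Σ rows: total corner-gray = 45603  → 337.9293 mm³

337.929


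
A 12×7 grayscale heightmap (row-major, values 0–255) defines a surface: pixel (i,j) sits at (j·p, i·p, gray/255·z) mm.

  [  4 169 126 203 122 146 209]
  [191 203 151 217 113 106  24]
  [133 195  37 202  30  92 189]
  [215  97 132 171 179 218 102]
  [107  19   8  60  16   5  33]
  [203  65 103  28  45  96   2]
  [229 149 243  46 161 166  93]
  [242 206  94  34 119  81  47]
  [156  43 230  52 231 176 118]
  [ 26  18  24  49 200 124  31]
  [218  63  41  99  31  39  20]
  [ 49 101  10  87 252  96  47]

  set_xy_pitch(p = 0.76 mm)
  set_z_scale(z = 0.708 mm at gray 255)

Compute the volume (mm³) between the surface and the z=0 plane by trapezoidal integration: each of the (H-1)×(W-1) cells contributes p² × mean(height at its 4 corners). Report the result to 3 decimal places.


11.594

height_mm = gray/255 × 0.708; cell vol = 0.76² × mean(4 corners)
unit = 0.76² × 0.708 / (4×255) = 0.000400922 mm³ per gray-sum
row 0: Σ corner-gray over 6 cells = 3540  → 1.4193
row 1: Σ corner-gray over 6 cells = 3229  → 1.2946
row 2: Σ corner-gray over 6 cells = 3345  → 1.3411
row 3: Σ corner-gray over 6 cells = 2267  → 0.9089
row 4: Σ corner-gray over 6 cells = 1235  → 0.4951
row 5: Σ corner-gray over 6 cells = 2731  → 1.0949
row 6: Σ corner-gray over 6 cells = 3209  → 1.2866
row 7: Σ corner-gray over 6 cells = 3095  → 1.2409
row 8: Σ corner-gray over 6 cells = 2625  → 1.0524
row 9: Σ corner-gray over 6 cells = 1671  → 0.6699
row 10: Σ corner-gray over 6 cells = 1972  → 0.7906
Σ rows: total corner-gray = 28919  → 11.5943 mm³


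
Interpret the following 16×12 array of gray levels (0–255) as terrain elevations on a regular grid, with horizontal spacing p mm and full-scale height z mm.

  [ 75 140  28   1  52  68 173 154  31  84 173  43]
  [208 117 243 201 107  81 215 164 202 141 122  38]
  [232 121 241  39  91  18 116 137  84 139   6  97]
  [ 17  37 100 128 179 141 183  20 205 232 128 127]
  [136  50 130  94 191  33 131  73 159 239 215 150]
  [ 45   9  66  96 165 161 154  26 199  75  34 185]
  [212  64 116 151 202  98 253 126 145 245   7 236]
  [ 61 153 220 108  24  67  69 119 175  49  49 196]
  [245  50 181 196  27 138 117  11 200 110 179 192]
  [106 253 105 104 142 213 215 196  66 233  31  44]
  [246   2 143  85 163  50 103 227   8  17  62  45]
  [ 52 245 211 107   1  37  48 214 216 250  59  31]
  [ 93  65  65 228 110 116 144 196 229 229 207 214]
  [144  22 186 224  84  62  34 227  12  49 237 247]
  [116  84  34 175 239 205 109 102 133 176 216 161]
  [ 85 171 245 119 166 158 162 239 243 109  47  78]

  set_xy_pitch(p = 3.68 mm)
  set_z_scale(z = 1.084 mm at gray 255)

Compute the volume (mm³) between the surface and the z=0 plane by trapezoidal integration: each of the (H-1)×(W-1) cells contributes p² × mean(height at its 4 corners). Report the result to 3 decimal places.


1219.401

height_mm = gray/255 × 1.084; cell vol = 3.68² × mean(4 corners)
unit = 3.68² × 1.084 / (4×255) = 0.0143921 mm³ per gray-sum
row 0: Σ corner-gray over 11 cells = 5358  → 77.1130
row 1: Σ corner-gray over 11 cells = 5745  → 82.6827
row 2: Σ corner-gray over 11 cells = 5163  → 74.3065
row 3: Σ corner-gray over 11 cells = 5766  → 82.9850
row 4: Σ corner-gray over 11 cells = 5116  → 73.6301
row 5: Σ corner-gray over 11 cells = 5462  → 78.6098
row 6: Σ corner-gray over 11 cells = 5585  → 80.3800
row 7: Σ corner-gray over 11 cells = 5178  → 74.5224
row 8: Σ corner-gray over 11 cells = 6121  → 88.0942
row 9: Σ corner-gray over 11 cells = 5277  → 75.9472
row 10: Σ corner-gray over 11 cells = 4870  → 70.0896
row 11: Σ corner-gray over 11 cells = 6344  → 91.3036
row 12: Σ corner-gray over 11 cells = 6150  → 88.5115
row 13: Σ corner-gray over 11 cells = 5888  → 84.7408
row 14: Σ corner-gray over 11 cells = 6704  → 96.4848
Σ rows: total corner-gray = 84727  → 1219.4011 mm³


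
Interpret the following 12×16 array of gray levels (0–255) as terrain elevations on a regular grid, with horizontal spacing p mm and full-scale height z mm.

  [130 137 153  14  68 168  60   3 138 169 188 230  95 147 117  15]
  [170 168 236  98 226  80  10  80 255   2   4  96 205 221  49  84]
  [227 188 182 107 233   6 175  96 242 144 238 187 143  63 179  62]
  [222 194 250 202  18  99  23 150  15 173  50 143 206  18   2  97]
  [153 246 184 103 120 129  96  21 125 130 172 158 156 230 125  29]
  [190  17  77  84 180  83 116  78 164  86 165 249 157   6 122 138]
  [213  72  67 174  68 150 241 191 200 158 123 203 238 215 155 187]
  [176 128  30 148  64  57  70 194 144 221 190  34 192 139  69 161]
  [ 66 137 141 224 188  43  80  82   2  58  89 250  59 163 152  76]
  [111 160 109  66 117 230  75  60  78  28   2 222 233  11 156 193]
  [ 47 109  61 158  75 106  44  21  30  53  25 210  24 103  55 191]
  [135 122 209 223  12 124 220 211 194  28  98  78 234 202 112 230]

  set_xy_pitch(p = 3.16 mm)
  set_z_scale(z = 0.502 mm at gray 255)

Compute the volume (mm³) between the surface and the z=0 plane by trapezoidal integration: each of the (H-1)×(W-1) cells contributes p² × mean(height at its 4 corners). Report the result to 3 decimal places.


height_mm = gray/255 × 0.502; cell vol = 3.16² × mean(4 corners)
unit = 3.16² × 0.502 / (4×255) = 0.00491448 mm³ per gray-sum
row 0: Σ corner-gray over 15 cells = 7233  → 35.5464
row 1: Σ corner-gray over 15 cells = 8369  → 41.1293
row 2: Σ corner-gray over 15 cells = 8060  → 39.6107
row 3: Σ corner-gray over 15 cells = 7577  → 37.2370
row 4: Σ corner-gray over 15 cells = 7668  → 37.6842
row 5: Σ corner-gray over 15 cells = 8406  → 41.3111
row 6: Σ corner-gray over 15 cells = 8607  → 42.2989
row 7: Σ corner-gray over 15 cells = 7175  → 35.2614
row 8: Σ corner-gray over 15 cells = 6876  → 33.7920
row 9: Σ corner-gray over 15 cells = 5784  → 28.4254
row 10: Σ corner-gray over 15 cells = 6885  → 33.8362
Σ rows: total corner-gray = 82640  → 406.1328 mm³

406.133


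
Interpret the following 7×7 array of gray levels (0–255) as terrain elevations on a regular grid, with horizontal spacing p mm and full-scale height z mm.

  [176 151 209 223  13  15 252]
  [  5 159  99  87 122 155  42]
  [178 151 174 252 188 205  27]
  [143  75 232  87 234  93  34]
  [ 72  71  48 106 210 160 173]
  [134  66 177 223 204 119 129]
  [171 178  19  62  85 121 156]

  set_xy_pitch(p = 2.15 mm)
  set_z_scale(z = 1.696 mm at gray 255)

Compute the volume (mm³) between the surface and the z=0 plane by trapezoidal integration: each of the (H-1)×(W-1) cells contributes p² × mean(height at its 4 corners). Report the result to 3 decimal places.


height_mm = gray/255 × 1.696; cell vol = 2.15² × mean(4 corners)
unit = 2.15² × 1.696 / (4×255) = 0.00768604 mm³ per gray-sum
row 0: Σ corner-gray over 6 cells = 2941  → 22.6046
row 1: Σ corner-gray over 6 cells = 3436  → 26.4092
row 2: Σ corner-gray over 6 cells = 3764  → 28.9303
row 3: Σ corner-gray over 6 cells = 3054  → 23.4732
row 4: Σ corner-gray over 6 cells = 3276  → 25.1795
row 5: Σ corner-gray over 6 cells = 3098  → 23.8113
Σ rows: total corner-gray = 19569  → 150.4081 mm³

150.408


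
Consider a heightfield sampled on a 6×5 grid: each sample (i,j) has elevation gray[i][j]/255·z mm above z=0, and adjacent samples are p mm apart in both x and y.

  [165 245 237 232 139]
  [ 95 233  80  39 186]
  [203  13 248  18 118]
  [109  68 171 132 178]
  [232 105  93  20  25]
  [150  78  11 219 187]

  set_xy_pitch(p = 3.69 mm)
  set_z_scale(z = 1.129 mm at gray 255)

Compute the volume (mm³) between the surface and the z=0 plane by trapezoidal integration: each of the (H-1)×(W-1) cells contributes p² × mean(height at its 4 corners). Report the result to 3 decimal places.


height_mm = gray/255 × 1.129; cell vol = 3.69² × mean(4 corners)
unit = 3.69² × 1.129 / (4×255) = 0.0150712 mm³ per gray-sum
row 0: Σ corner-gray over 4 cells = 2717  → 40.9483
row 1: Σ corner-gray over 4 cells = 1864  → 28.0926
row 2: Σ corner-gray over 4 cells = 1908  → 28.7558
row 3: Σ corner-gray over 4 cells = 1722  → 25.9525
row 4: Σ corner-gray over 4 cells = 1646  → 24.8071
Σ rows: total corner-gray = 9857  → 148.5564 mm³

148.556


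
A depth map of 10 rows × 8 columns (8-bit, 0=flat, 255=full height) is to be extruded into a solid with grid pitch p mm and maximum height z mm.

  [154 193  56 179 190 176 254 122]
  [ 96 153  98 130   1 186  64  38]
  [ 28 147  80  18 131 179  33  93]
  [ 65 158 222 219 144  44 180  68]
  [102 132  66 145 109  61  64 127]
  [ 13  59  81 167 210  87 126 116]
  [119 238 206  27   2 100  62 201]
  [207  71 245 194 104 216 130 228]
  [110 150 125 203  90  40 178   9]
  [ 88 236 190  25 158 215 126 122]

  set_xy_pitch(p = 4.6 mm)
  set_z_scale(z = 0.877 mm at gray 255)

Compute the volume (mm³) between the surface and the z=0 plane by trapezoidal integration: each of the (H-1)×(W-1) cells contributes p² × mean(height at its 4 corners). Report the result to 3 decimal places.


568.036

height_mm = gray/255 × 0.877; cell vol = 4.6² × mean(4 corners)
unit = 4.6² × 0.877 / (4×255) = 0.0181935 mm³ per gray-sum
row 0: Σ corner-gray over 7 cells = 3770  → 68.5893
row 1: Σ corner-gray over 7 cells = 2695  → 49.0314
row 2: Σ corner-gray over 7 cells = 3364  → 61.2028
row 3: Σ corner-gray over 7 cells = 3450  → 62.7674
row 4: Σ corner-gray over 7 cells = 2972  → 54.0709
row 5: Σ corner-gray over 7 cells = 3179  → 57.8370
row 6: Σ corner-gray over 7 cells = 3945  → 71.7732
row 7: Σ corner-gray over 7 cells = 4046  → 73.6107
row 8: Σ corner-gray over 7 cells = 3801  → 69.1533
Σ rows: total corner-gray = 31222  → 568.0359 mm³


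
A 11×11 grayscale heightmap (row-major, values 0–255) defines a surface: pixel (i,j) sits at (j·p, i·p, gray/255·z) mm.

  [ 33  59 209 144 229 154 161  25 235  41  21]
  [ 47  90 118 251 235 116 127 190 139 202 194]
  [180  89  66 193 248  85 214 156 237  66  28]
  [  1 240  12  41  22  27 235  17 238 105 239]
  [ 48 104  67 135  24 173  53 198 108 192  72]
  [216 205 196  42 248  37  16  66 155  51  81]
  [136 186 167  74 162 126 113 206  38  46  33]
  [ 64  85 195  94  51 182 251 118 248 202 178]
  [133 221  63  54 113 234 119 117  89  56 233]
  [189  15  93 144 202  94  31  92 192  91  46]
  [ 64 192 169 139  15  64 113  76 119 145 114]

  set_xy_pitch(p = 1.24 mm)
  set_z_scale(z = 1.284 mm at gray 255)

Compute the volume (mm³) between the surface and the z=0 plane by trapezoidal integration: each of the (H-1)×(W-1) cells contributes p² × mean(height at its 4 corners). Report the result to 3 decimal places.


height_mm = gray/255 × 1.284; cell vol = 1.24² × mean(4 corners)
unit = 1.24² × 1.284 / (4×255) = 0.00193557 mm³ per gray-sum
row 0: Σ corner-gray over 10 cells = 5745  → 11.1198
row 1: Σ corner-gray over 10 cells = 6093  → 11.7934
row 2: Σ corner-gray over 10 cells = 5030  → 9.7359
row 3: Σ corner-gray over 10 cells = 4342  → 8.4042
row 4: Σ corner-gray over 10 cells = 4557  → 8.8204
row 5: Σ corner-gray over 10 cells = 4734  → 9.1630
row 6: Σ corner-gray over 10 cells = 5499  → 10.6437
row 7: Σ corner-gray over 10 cells = 5592  → 10.8237
row 8: Σ corner-gray over 10 cells = 4641  → 8.9830
row 9: Σ corner-gray over 10 cells = 4385  → 8.4875
Σ rows: total corner-gray = 50618  → 97.9745 mm³

97.975


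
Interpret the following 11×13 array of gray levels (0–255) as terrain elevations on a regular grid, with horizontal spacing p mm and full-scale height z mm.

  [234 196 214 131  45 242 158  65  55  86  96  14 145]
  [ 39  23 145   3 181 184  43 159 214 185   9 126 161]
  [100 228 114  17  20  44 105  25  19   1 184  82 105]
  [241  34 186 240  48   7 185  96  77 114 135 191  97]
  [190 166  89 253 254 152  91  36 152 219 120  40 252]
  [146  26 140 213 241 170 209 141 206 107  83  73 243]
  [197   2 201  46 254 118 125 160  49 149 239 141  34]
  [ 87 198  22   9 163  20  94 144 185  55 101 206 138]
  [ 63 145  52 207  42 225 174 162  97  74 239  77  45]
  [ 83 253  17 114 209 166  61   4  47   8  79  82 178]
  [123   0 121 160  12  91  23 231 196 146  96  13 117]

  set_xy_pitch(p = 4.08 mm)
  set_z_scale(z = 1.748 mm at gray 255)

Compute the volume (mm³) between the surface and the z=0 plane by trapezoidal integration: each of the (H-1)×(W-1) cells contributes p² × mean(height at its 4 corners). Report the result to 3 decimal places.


1639.724

height_mm = gray/255 × 1.748; cell vol = 4.08² × mean(4 corners)
unit = 4.08² × 1.748 / (4×255) = 0.0285274 mm³ per gray-sum
row 0: Σ corner-gray over 12 cells = 5727  → 163.3762
row 1: Σ corner-gray over 12 cells = 4627  → 131.9961
row 2: Σ corner-gray over 12 cells = 4847  → 138.2721
row 3: Σ corner-gray over 12 cells = 6550  → 186.8542
row 4: Σ corner-gray over 12 cells = 7193  → 205.1973
row 5: Σ corner-gray over 12 cells = 6806  → 194.1572
row 6: Σ corner-gray over 12 cells = 5818  → 165.9722
row 7: Σ corner-gray over 12 cells = 5715  → 163.0339
row 8: Σ corner-gray over 12 cells = 5437  → 155.1033
row 9: Σ corner-gray over 12 cells = 4759  → 135.7617
Σ rows: total corner-gray = 57479  → 1639.7241 mm³


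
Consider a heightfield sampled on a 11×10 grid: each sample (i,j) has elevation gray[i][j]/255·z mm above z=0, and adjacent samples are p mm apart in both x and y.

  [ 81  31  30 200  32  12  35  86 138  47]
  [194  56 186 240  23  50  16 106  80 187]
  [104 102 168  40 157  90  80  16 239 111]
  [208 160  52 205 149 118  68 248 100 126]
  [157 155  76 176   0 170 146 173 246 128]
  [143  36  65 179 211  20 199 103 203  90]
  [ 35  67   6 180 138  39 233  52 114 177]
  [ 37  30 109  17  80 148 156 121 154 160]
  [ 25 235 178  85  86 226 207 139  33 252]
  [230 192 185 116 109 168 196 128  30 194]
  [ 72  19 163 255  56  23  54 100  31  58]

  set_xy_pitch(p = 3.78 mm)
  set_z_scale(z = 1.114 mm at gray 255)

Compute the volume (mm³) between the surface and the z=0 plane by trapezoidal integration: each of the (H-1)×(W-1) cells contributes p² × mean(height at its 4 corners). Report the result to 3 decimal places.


676.640

height_mm = gray/255 × 1.114; cell vol = 3.78² × mean(4 corners)
unit = 3.78² × 1.114 / (4×255) = 0.0156052 mm³ per gray-sum
row 0: Σ corner-gray over 9 cells = 3151  → 49.1719
row 1: Σ corner-gray over 9 cells = 3894  → 60.7665
row 2: Σ corner-gray over 9 cells = 4533  → 70.7383
row 3: Σ corner-gray over 9 cells = 5103  → 79.6332
row 4: Σ corner-gray over 9 cells = 4834  → 75.4354
row 5: Σ corner-gray over 9 cells = 4135  → 64.5274
row 6: Σ corner-gray over 9 cells = 3697  → 57.6923
row 7: Σ corner-gray over 9 cells = 4482  → 69.9424
row 8: Σ corner-gray over 9 cells = 5327  → 83.1288
row 9: Σ corner-gray over 9 cells = 4204  → 65.6042
Σ rows: total corner-gray = 43360  → 676.6403 mm³


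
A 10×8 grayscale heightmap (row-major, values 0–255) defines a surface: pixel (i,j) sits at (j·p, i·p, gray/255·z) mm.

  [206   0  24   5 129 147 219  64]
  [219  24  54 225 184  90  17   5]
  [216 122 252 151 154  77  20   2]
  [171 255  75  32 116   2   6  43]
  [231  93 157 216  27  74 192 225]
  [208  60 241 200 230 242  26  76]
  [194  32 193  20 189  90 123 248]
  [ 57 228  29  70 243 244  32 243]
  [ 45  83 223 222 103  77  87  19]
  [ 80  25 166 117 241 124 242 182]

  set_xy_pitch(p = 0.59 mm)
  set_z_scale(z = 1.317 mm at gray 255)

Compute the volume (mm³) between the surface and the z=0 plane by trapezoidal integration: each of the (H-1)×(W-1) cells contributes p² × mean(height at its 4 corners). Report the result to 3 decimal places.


height_mm = gray/255 × 1.317; cell vol = 0.59² × mean(4 corners)
unit = 0.59² × 1.317 / (4×255) = 0.000449459 mm³ per gray-sum
row 0: Σ corner-gray over 7 cells = 2730  → 1.2270
row 1: Σ corner-gray over 7 cells = 3182  → 1.4302
row 2: Σ corner-gray over 7 cells = 2956  → 1.3286
row 3: Σ corner-gray over 7 cells = 3160  → 1.4203
row 4: Σ corner-gray over 7 cells = 4256  → 1.9129
row 5: Σ corner-gray over 7 cells = 4018  → 1.8059
row 6: Σ corner-gray over 7 cells = 3728  → 1.6756
row 7: Σ corner-gray over 7 cells = 3646  → 1.6387
row 8: Σ corner-gray over 7 cells = 3746  → 1.6837
Σ rows: total corner-gray = 31422  → 14.1229 mm³

14.123


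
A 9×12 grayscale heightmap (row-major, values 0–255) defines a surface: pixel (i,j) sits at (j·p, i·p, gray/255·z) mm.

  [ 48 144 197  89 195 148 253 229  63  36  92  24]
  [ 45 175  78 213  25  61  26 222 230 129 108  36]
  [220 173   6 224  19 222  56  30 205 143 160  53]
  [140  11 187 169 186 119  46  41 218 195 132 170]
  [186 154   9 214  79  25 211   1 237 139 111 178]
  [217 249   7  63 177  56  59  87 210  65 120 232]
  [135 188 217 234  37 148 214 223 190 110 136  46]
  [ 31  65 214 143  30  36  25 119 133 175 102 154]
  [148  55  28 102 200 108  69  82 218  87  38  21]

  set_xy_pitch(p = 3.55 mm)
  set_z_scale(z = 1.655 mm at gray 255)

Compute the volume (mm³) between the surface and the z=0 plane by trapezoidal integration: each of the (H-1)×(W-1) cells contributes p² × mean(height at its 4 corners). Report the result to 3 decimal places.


901.294

height_mm = gray/255 × 1.655; cell vol = 3.55² × mean(4 corners)
unit = 3.55² × 1.655 / (4×255) = 0.0204482 mm³ per gray-sum
row 0: Σ corner-gray over 11 cells = 5579  → 114.0804
row 1: Σ corner-gray over 11 cells = 5364  → 109.6840
row 2: Σ corner-gray over 11 cells = 5667  → 115.8798
row 3: Σ corner-gray over 11 cells = 5642  → 115.3686
row 4: Σ corner-gray over 11 cells = 5359  → 109.5818
row 5: Σ corner-gray over 11 cells = 6210  → 126.9832
row 6: Σ corner-gray over 11 cells = 5844  → 119.4991
row 7: Σ corner-gray over 11 cells = 4412  → 90.2173
Σ rows: total corner-gray = 44077  → 901.2942 mm³


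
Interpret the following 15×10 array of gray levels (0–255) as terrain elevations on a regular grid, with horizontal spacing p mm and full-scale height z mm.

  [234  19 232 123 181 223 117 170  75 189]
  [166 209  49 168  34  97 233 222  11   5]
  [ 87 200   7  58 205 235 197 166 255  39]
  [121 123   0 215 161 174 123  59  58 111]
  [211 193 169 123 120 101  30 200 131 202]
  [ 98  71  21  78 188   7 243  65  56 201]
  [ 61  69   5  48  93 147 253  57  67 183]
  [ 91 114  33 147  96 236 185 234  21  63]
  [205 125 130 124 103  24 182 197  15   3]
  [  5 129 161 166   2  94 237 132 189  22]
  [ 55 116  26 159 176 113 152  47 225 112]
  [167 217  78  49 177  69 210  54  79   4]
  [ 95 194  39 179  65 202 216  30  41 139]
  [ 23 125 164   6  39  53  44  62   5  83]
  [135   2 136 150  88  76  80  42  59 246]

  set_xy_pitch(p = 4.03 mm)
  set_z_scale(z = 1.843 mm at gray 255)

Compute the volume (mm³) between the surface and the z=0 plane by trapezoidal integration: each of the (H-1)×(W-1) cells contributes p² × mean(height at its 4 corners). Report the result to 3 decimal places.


height_mm = gray/255 × 1.843; cell vol = 4.03² × mean(4 corners)
unit = 4.03² × 1.843 / (4×255) = 0.0293451 mm³ per gray-sum
row 0: Σ corner-gray over 9 cells = 4920  → 144.3778
row 1: Σ corner-gray over 9 cells = 4989  → 146.4026
row 2: Σ corner-gray over 9 cells = 4830  → 141.7367
row 3: Σ corner-gray over 9 cells = 4605  → 135.1341
row 4: Σ corner-gray over 9 cells = 4304  → 126.3012
row 5: Σ corner-gray over 9 cells = 3479  → 102.0915
row 6: Σ corner-gray over 9 cells = 4008  → 117.6151
row 7: Σ corner-gray over 9 cells = 4294  → 126.0078
row 8: Σ corner-gray over 9 cells = 4255  → 124.8633
row 9: Σ corner-gray over 9 cells = 4442  → 130.3508
row 10: Σ corner-gray over 9 cells = 4232  → 124.1884
row 11: Σ corner-gray over 9 cells = 4203  → 123.3374
row 12: Σ corner-gray over 9 cells = 3268  → 95.8997
row 13: Σ corner-gray over 9 cells = 2749  → 80.6696
Σ rows: total corner-gray = 58578  → 1718.9759 mm³

1718.976


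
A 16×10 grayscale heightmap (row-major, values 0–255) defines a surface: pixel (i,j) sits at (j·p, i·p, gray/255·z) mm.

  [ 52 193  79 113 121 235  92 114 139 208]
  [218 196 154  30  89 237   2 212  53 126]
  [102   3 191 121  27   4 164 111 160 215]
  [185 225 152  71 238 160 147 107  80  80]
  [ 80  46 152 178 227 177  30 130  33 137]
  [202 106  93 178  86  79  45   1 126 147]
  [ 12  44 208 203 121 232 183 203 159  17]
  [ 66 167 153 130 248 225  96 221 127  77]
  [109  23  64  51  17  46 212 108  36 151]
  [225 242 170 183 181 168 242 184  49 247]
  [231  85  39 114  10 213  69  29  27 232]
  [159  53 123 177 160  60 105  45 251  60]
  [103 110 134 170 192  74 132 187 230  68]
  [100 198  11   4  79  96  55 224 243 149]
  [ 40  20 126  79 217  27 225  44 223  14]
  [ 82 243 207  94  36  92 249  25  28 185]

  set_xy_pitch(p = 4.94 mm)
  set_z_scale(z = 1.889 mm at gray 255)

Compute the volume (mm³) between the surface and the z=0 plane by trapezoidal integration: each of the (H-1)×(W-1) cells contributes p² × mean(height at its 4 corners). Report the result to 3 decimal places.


3057.815

height_mm = gray/255 × 1.889; cell vol = 4.94² × mean(4 corners)
unit = 4.94² × 1.889 / (4×255) = 0.0451945 mm³ per gray-sum
row 0: Σ corner-gray over 9 cells = 4722  → 213.4085
row 1: Σ corner-gray over 9 cells = 4169  → 188.4159
row 2: Σ corner-gray over 9 cells = 4504  → 203.5561
row 3: Σ corner-gray over 9 cells = 4788  → 216.3913
row 4: Σ corner-gray over 9 cells = 3940  → 178.0664
row 5: Σ corner-gray over 9 cells = 4512  → 203.9176
row 6: Σ corner-gray over 9 cells = 5612  → 253.6316
row 7: Σ corner-gray over 9 cells = 4251  → 192.1219
row 8: Σ corner-gray over 9 cells = 4684  → 211.6911
row 9: Σ corner-gray over 9 cells = 4945  → 223.4869
row 10: Σ corner-gray over 9 cells = 3802  → 171.8295
row 11: Σ corner-gray over 9 cells = 4796  → 216.7529
row 12: Σ corner-gray over 9 cells = 4698  → 212.3238
row 13: Σ corner-gray over 9 cells = 4045  → 182.8118
row 14: Σ corner-gray over 9 cells = 4191  → 189.4102
Σ rows: total corner-gray = 67659  → 3057.8154 mm³
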